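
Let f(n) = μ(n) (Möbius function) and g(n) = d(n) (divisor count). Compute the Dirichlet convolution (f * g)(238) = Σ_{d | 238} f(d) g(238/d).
(μ * d)(238) = 1

Divisors of 238: [1, 2, 7, 14, 17, 34, 119, 238]. For each d | 238:
  d = 1: μ(1) · d(238/1) = 1 · 8 = 8
  d = 2: μ(2) · d(238/2) = -1 · 4 = -4
  d = 7: μ(7) · d(238/7) = -1 · 4 = -4
  d = 14: μ(14) · d(238/14) = 1 · 2 = 2
  d = 17: μ(17) · d(238/17) = -1 · 4 = -4
  d = 34: μ(34) · d(238/34) = 1 · 2 = 2
  d = 119: μ(119) · d(238/119) = 1 · 2 = 2
  d = 238: μ(238) · d(238/238) = -1 · 1 = -1
Summing: (μ * d)(238) = 8 + -4 + -4 + 2 + -4 + 2 + 2 + -1 = 1.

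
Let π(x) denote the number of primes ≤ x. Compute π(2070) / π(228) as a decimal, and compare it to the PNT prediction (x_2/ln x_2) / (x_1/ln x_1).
π(2070)/π(228) = 312/49 ≈ 6.3673;  PNT prediction ≈ 6.4559.

π(228) = 49 and π(2070) = 312, so π(2070)/π(228) ≈ 6.3673. The PNT-predicted ratio is (2070/ln(2070)) / (228/ln(228)) ≈ 6.4559. The two agree to within a few percent, as expected.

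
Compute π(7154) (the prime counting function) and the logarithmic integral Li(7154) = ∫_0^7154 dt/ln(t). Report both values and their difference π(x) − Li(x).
π(7154) = 915;  Li(7154) ≈ 931.70;  π(x) − Li(x) ≈ -16.70.

Direct count of primes ≤ 7154 gives π(7154) = 915. Numerical evaluation of the logarithmic integral gives Li(7154) ≈ 931.70. The difference π(x) − Li(x) ≈ -16.70 is typically negative for small/moderate x (Li(x) overestimates), though Littlewood's theorem shows this sign changes infinitely often.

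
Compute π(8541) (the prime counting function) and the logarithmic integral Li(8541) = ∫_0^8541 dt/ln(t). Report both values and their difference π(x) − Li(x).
π(8541) = 1065;  Li(8541) ≈ 1086.39;  π(x) − Li(x) ≈ -21.39.

Direct count of primes ≤ 8541 gives π(8541) = 1065. Numerical evaluation of the logarithmic integral gives Li(8541) ≈ 1086.39. The difference π(x) − Li(x) ≈ -21.39 is typically negative for small/moderate x (Li(x) overestimates), though Littlewood's theorem shows this sign changes infinitely often.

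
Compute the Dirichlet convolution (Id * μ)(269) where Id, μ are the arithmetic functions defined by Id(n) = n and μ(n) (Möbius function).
(Id * μ)(269) = 268

Divisors of 269: [1, 269]. For each d | 269:
  d = 1: Id(1) · μ(269/1) = 1 · -1 = -1
  d = 269: Id(269) · μ(269/269) = 269 · 1 = 269
Summing: (Id * μ)(269) = -1 + 269 = 268.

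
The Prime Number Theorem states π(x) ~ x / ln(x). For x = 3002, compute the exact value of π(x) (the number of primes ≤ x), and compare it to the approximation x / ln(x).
π(3002) = 431;  x/ln(x) ≈ 374.92;  relative error ≈ 13.01%.

Directly count primes up to 3002: π(3002) = 431. The PNT approximation gives 3002/ln(3002) ≈ 3002/8.00703 ≈ 374.92. Relative error (π(x) − x/ln(x)) / π(x) ≈ 13.01%; the approximation is known to undercount slightly (Li(x) is a better estimate).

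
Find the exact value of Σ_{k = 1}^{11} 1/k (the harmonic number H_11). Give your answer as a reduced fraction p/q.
H_11 = 83711/27720

Direct summation: H_11 = 1 + 1/2 + ... + 1/11. The least common denominator is lcm(1, ..., 11) = 27720; over this denominator the numerator is 27720 + 13860 + 9240 + 6930 + 5544 + 4620 + 3960 + 3465 + 3080 + 2772 + 2520 = 83711, so H_11 = 83711/27720 (already in lowest terms) ≈ 3.01988. (The PNT-adjacent estimate ln(11) + γ ≈ 2.97511 matches within O(1/n).)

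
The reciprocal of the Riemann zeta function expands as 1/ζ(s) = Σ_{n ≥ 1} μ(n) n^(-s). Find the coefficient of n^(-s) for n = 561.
μ(561) = -1

Factor n = 561 = 3 · 11 · 17. μ(n) = 0 if any exponent ≥ 2 (not squarefree); otherwise μ(n) = (−1)^{ω(n)} where ω(n) is the number of distinct prime factors. Applying: μ(561) = -1.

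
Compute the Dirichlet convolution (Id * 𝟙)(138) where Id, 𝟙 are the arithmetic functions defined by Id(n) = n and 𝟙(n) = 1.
(Id * 𝟙)(138) = 288

Divisors of 138: [1, 2, 3, 6, 23, 46, 69, 138]. For each d | 138:
  d = 1: Id(1) · 𝟙(138/1) = 1 · 1 = 1
  d = 2: Id(2) · 𝟙(138/2) = 2 · 1 = 2
  d = 3: Id(3) · 𝟙(138/3) = 3 · 1 = 3
  d = 6: Id(6) · 𝟙(138/6) = 6 · 1 = 6
  d = 23: Id(23) · 𝟙(138/23) = 23 · 1 = 23
  d = 46: Id(46) · 𝟙(138/46) = 46 · 1 = 46
  d = 69: Id(69) · 𝟙(138/69) = 69 · 1 = 69
  d = 138: Id(138) · 𝟙(138/138) = 138 · 1 = 138
Summing: (Id * 𝟙)(138) = 1 + 2 + 3 + 6 + 23 + 46 + 69 + 138 = 288.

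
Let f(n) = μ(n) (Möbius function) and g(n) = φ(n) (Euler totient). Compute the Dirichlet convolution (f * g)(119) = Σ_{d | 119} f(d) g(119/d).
(μ * φ)(119) = 75

Divisors of 119: [1, 7, 17, 119]. For each d | 119:
  d = 1: μ(1) · φ(119/1) = 1 · 96 = 96
  d = 7: μ(7) · φ(119/7) = -1 · 16 = -16
  d = 17: μ(17) · φ(119/17) = -1 · 6 = -6
  d = 119: μ(119) · φ(119/119) = 1 · 1 = 1
Summing: (μ * φ)(119) = 96 + -16 + -6 + 1 = 75.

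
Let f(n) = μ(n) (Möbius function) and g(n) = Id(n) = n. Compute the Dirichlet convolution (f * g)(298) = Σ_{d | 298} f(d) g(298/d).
(μ * Id)(298) = 148

Divisors of 298: [1, 2, 149, 298]. For each d | 298:
  d = 1: μ(1) · Id(298/1) = 1 · 298 = 298
  d = 2: μ(2) · Id(298/2) = -1 · 149 = -149
  d = 149: μ(149) · Id(298/149) = -1 · 2 = -2
  d = 298: μ(298) · Id(298/298) = 1 · 1 = 1
Summing: (μ * Id)(298) = 298 + -149 + -2 + 1 = 148.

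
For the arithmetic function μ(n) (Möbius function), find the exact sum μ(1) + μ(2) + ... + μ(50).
Σ_{n ≤ 50} μ(n) = -3

Compute μ(n) for each 1 ≤ n ≤ 50: μ(1) = 1, μ(2) = -1, μ(3) = -1, μ(4) = 0, μ(5) = -1, μ(6) = 1, μ(7) = -1, μ(8) = 0, μ(9) = 0, μ(10) = 1, μ(11) = -1, μ(12) = 0, μ(13) = -1, μ(14) = 1, μ(15) = 1, μ(16) = 0, μ(17) = -1, μ(18) = 0, μ(19) = -1, μ(20) = 0, μ(21) = 1, μ(22) = 1, μ(23) = -1, μ(24) = 0, μ(25) = 0, μ(26) = 1, μ(27) = 0, μ(28) = 0, μ(29) = -1, μ(30) = -1, μ(31) = -1, μ(32) = 0, μ(33) = 1, μ(34) = 1, μ(35) = 1, μ(36) = 0, μ(37) = -1, μ(38) = 1, μ(39) = 1, μ(40) = 0, μ(41) = -1, μ(42) = -1, μ(43) = -1, μ(44) = 0, μ(45) = 0, μ(46) = 1, μ(47) = -1, μ(48) = 0, μ(49) = 0, μ(50) = 0. Summing all 50 values: -3. (Mertens function M(x) = Σ_{n ≤ x} μ(n); on average M(x) should be small (PNT ⟺ M(x) = o(x)).)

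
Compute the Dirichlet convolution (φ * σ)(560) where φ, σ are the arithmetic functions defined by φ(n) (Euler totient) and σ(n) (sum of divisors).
(φ * σ)(560) = 11200

Divisors of 560: [1, 2, 4, 5, 7, 8, 10, 14, 16, 20, 28, 35, 40, 56, 70, 80, 112, 140, 280, 560]. For each d | 560:
  d = 1: φ(1) · σ(560/1) = 1 · 1488 = 1488
  d = 2: φ(2) · σ(560/2) = 1 · 720 = 720
  d = 4: φ(4) · σ(560/4) = 2 · 336 = 672
  d = 5: φ(5) · σ(560/5) = 4 · 248 = 992
  d = 7: φ(7) · σ(560/7) = 6 · 186 = 1116
  d = 8: φ(8) · σ(560/8) = 4 · 144 = 576
  d = 10: φ(10) · σ(560/10) = 4 · 120 = 480
  d = 14: φ(14) · σ(560/14) = 6 · 90 = 540
  d = 16: φ(16) · σ(560/16) = 8 · 48 = 384
  d = 20: φ(20) · σ(560/20) = 8 · 56 = 448
  d = 28: φ(28) · σ(560/28) = 12 · 42 = 504
  d = 35: φ(35) · σ(560/35) = 24 · 31 = 744
  d = 40: φ(40) · σ(560/40) = 16 · 24 = 384
  d = 56: φ(56) · σ(560/56) = 24 · 18 = 432
  d = 70: φ(70) · σ(560/70) = 24 · 15 = 360
  d = 80: φ(80) · σ(560/80) = 32 · 8 = 256
  d = 112: φ(112) · σ(560/112) = 48 · 6 = 288
  d = 140: φ(140) · σ(560/140) = 48 · 7 = 336
  d = 280: φ(280) · σ(560/280) = 96 · 3 = 288
  d = 560: φ(560) · σ(560/560) = 192 · 1 = 192
Summing: (φ * σ)(560) = 1488 + 720 + 672 + 992 + 1116 + 576 + 480 + 540 + 384 + 448 + 504 + 744 + 384 + 432 + 360 + 256 + 288 + 336 + 288 + 192 = 11200.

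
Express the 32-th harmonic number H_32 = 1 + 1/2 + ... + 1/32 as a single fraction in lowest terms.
H_32 = 586061125622639/144403552893600

Direct summation: H_32 = 1 + 1/2 + ... + 1/32. The least common denominator is lcm(1, ..., 32) = 144403552893600; over this denominator the numerator is 144403552893600 + 72201776446800 + 48134517631200 + 36100888223400 + 28880710578720 + 24067258815600 + 20629078984800 + 18050444111700 + 16044839210400 + 14440355289360 + 13127595717600 + 12033629407800 + 11107965607200 + 10314539492400 + 9626903526240 + 9025222055850 + 8494326640800 + 8022419605200 + 7600186994400 + 7220177644680 + 6876359661600 + 6563797858800 + 6278415343200 + 6016814703900 + 5776142115744 + 5553982803600 + 5348279736800 + 5157269746200 + 4979432858400 + 4813451763120 + 4658179125600 + 4512611027925 = 586061125622639, so H_32 = 586061125622639/144403552893600 (already in lowest terms) ≈ 4.05850. (The PNT-adjacent estimate ln(32) + γ ≈ 4.04295 matches within O(1/n).)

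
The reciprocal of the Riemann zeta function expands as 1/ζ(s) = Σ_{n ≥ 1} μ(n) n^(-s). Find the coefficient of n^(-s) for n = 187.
μ(187) = 1

Factor n = 187 = 11 · 17. μ(n) = 0 if any exponent ≥ 2 (not squarefree); otherwise μ(n) = (−1)^{ω(n)} where ω(n) is the number of distinct prime factors. Applying: μ(187) = 1.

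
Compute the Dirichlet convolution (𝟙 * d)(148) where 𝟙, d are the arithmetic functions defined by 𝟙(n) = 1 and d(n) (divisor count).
(𝟙 * d)(148) = 18

Divisors of 148: [1, 2, 4, 37, 74, 148]. For each d | 148:
  d = 1: 𝟙(1) · d(148/1) = 1 · 6 = 6
  d = 2: 𝟙(2) · d(148/2) = 1 · 4 = 4
  d = 4: 𝟙(4) · d(148/4) = 1 · 2 = 2
  d = 37: 𝟙(37) · d(148/37) = 1 · 3 = 3
  d = 74: 𝟙(74) · d(148/74) = 1 · 2 = 2
  d = 148: 𝟙(148) · d(148/148) = 1 · 1 = 1
Summing: (𝟙 * d)(148) = 6 + 4 + 2 + 3 + 2 + 1 = 18.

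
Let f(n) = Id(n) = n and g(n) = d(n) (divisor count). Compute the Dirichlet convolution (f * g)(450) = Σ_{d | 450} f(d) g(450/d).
(Id * d)(450) = 2736

Divisors of 450: [1, 2, 3, 5, 6, 9, 10, 15, 18, 25, 30, 45, 50, 75, 90, 150, 225, 450]. For each d | 450:
  d = 1: Id(1) · d(450/1) = 1 · 18 = 18
  d = 2: Id(2) · d(450/2) = 2 · 9 = 18
  d = 3: Id(3) · d(450/3) = 3 · 12 = 36
  d = 5: Id(5) · d(450/5) = 5 · 12 = 60
  d = 6: Id(6) · d(450/6) = 6 · 6 = 36
  d = 9: Id(9) · d(450/9) = 9 · 6 = 54
  d = 10: Id(10) · d(450/10) = 10 · 6 = 60
  d = 15: Id(15) · d(450/15) = 15 · 8 = 120
  d = 18: Id(18) · d(450/18) = 18 · 3 = 54
  d = 25: Id(25) · d(450/25) = 25 · 6 = 150
  d = 30: Id(30) · d(450/30) = 30 · 4 = 120
  d = 45: Id(45) · d(450/45) = 45 · 4 = 180
  d = 50: Id(50) · d(450/50) = 50 · 3 = 150
  d = 75: Id(75) · d(450/75) = 75 · 4 = 300
  d = 90: Id(90) · d(450/90) = 90 · 2 = 180
  d = 150: Id(150) · d(450/150) = 150 · 2 = 300
  d = 225: Id(225) · d(450/225) = 225 · 2 = 450
  d = 450: Id(450) · d(450/450) = 450 · 1 = 450
Summing: (Id * d)(450) = 18 + 18 + 36 + 60 + 36 + 54 + 60 + 120 + 54 + 150 + 120 + 180 + 150 + 300 + 180 + 300 + 450 + 450 = 2736.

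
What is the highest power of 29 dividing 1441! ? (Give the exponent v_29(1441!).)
v_29(1441!) = 50

Legendre's formula: v_p(n!) = Σ_{k ≥ 1} ⌊n / p^k⌋. For p = 29, n = 1441, the terms are:
  ⌊1441/29^1⌋ = ⌊1441/29⌋ = 49
  ⌊1441/29^2⌋ = ⌊1441/841⌋ = 1
(the next term ⌊1441/29^3⌋ = 0, terminating the sum). Summing: v_29(1441!) = 49 + 1 = 50.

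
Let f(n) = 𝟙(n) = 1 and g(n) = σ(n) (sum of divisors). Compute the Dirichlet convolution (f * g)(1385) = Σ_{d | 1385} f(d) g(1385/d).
(𝟙 * σ)(1385) = 1953

Divisors of 1385: [1, 5, 277, 1385]. For each d | 1385:
  d = 1: 𝟙(1) · σ(1385/1) = 1 · 1668 = 1668
  d = 5: 𝟙(5) · σ(1385/5) = 1 · 278 = 278
  d = 277: 𝟙(277) · σ(1385/277) = 1 · 6 = 6
  d = 1385: 𝟙(1385) · σ(1385/1385) = 1 · 1 = 1
Summing: (𝟙 * σ)(1385) = 1668 + 278 + 6 + 1 = 1953.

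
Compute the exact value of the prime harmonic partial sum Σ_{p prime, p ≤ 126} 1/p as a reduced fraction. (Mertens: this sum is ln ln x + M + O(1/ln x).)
Σ 1/p = 58472171373748331322981543916880425472323867753/31610054640417607788145206291543662493274686990

π(126) = 30, so the primes ≤ 126 are [2, 3, 5, 7, 11, 13, 17, 19, 23, 29, 31, 37, 41, 43, 47, 53, 59, 61, 67, 71, 73, 79, 83, 89, 97, 101, 103, 107, 109, 113]. Summing 1/p over these primes: 58472171373748331322981543916880425472323867753/31610054640417607788145206291543662493274686990 ≈ 1.8498. Mertens estimate ln ln(126) + 0.2615 ≈ 1.8376.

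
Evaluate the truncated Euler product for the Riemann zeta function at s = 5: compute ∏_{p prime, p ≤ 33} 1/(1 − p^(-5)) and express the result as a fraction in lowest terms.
∏ = 1910589921595024369341325427716514697147265/1842548811291065574051999987500114856101888

The primes p ≤ 33 are [2, 3, 5, 7, 11, 13, 17, 19, 23, 29, 31]. For each prime, (1 − 1/p^5)^(-1) = p^5 / (p^5 − 1). The product is (1 − 1/2^5)^(-1), (1 − 1/3^5)^(-1), (1 − 1/5^5)^(-1), (1 − 1/7^5)^(-1), (1 − 1/11^5)^(-1), (1 − 1/13^5)^(-1), (1 − 1/17^5)^(-1), (1 − 1/19^5)^(-1), (1 − 1/23^5)^(-1), (1 − 1/29^5)^(-1), (1 − 1/31^5)^(-1) = ∏ p^5 / (p^5 − 1) = 1910589921595024369341325427716514697147265/1842548811291065574051999987500114856101888.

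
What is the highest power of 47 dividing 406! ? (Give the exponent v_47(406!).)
v_47(406!) = 8

Legendre's formula: v_p(n!) = Σ_{k ≥ 1} ⌊n / p^k⌋. For p = 47, n = 406, the terms are:
  ⌊406/47^1⌋ = ⌊406/47⌋ = 8
(the next term ⌊406/47^2⌋ = 0, terminating the sum). Summing: v_47(406!) = 8 = 8.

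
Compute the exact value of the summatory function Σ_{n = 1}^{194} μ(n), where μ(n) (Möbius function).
Σ_{n ≤ 194} μ(n) = -5

Compute μ(n) for each 1 ≤ n ≤ 194: μ(1) = 1, μ(2) = -1, μ(3) = -1, μ(4) = 0, μ(5) = -1, μ(6) = 1, μ(7) = -1, μ(8) = 0, μ(9) = 0, μ(10) = 1, μ(11) = -1, μ(12) = 0, μ(13) = -1, μ(14) = 1, μ(15) = 1, μ(16) = 0, μ(17) = -1, μ(18) = 0, μ(19) = -1, μ(20) = 0, μ(21) = 1, μ(22) = 1, μ(23) = -1, μ(24) = 0, μ(25) = 0, μ(26) = 1, μ(27) = 0, μ(28) = 0, μ(29) = -1, μ(30) = -1, μ(31) = -1, μ(32) = 0, μ(33) = 1, μ(34) = 1, μ(35) = 1, μ(36) = 0, μ(37) = -1, μ(38) = 1, μ(39) = 1, μ(40) = 0, μ(41) = -1, μ(42) = -1, μ(43) = -1, μ(44) = 0, μ(45) = 0, μ(46) = 1, μ(47) = -1, μ(48) = 0, μ(49) = 0, μ(50) = 0, μ(51) = 1, μ(52) = 0, μ(53) = -1, μ(54) = 0, μ(55) = 1, μ(56) = 0, μ(57) = 1, μ(58) = 1, μ(59) = -1, μ(60) = 0, μ(61) = -1, μ(62) = 1, μ(63) = 0, μ(64) = 0, μ(65) = 1, μ(66) = -1, μ(67) = -1, μ(68) = 0, μ(69) = 1, μ(70) = -1, μ(71) = -1, μ(72) = 0, μ(73) = -1, μ(74) = 1, μ(75) = 0, μ(76) = 0, μ(77) = 1, μ(78) = -1, μ(79) = -1, μ(80) = 0, μ(81) = 0, μ(82) = 1, μ(83) = -1, μ(84) = 0, μ(85) = 1, μ(86) = 1, μ(87) = 1, μ(88) = 0, μ(89) = -1, μ(90) = 0, μ(91) = 1, μ(92) = 0, μ(93) = 1, μ(94) = 1, μ(95) = 1, μ(96) = 0, μ(97) = -1, μ(98) = 0, μ(99) = 0, μ(100) = 0, μ(101) = -1, μ(102) = -1, μ(103) = -1, μ(104) = 0, μ(105) = -1, μ(106) = 1, μ(107) = -1, μ(108) = 0, μ(109) = -1, μ(110) = -1, μ(111) = 1, μ(112) = 0, μ(113) = -1, μ(114) = -1, μ(115) = 1, μ(116) = 0, μ(117) = 0, μ(118) = 1, μ(119) = 1, μ(120) = 0, μ(121) = 0, μ(122) = 1, μ(123) = 1, μ(124) = 0, μ(125) = 0, μ(126) = 0, μ(127) = -1, μ(128) = 0, μ(129) = 1, μ(130) = -1, μ(131) = -1, μ(132) = 0, μ(133) = 1, μ(134) = 1, μ(135) = 0, μ(136) = 0, μ(137) = -1, μ(138) = -1, μ(139) = -1, μ(140) = 0, μ(141) = 1, μ(142) = 1, μ(143) = 1, μ(144) = 0, μ(145) = 1, μ(146) = 1, μ(147) = 0, μ(148) = 0, μ(149) = -1, μ(150) = 0, μ(151) = -1, μ(152) = 0, μ(153) = 0, μ(154) = -1, μ(155) = 1, μ(156) = 0, μ(157) = -1, μ(158) = 1, μ(159) = 1, μ(160) = 0, μ(161) = 1, μ(162) = 0, μ(163) = -1, μ(164) = 0, μ(165) = -1, μ(166) = 1, μ(167) = -1, μ(168) = 0, μ(169) = 0, μ(170) = -1, μ(171) = 0, μ(172) = 0, μ(173) = -1, μ(174) = -1, μ(175) = 0, μ(176) = 0, μ(177) = 1, μ(178) = 1, μ(179) = -1, μ(180) = 0, μ(181) = -1, μ(182) = -1, μ(183) = 1, μ(184) = 0, μ(185) = 1, μ(186) = -1, μ(187) = 1, μ(188) = 0, μ(189) = 0, μ(190) = -1, μ(191) = -1, μ(192) = 0, μ(193) = -1, μ(194) = 1. Summing all 194 values: -5. (Mertens function M(x) = Σ_{n ≤ x} μ(n); on average M(x) should be small (PNT ⟺ M(x) = o(x)).)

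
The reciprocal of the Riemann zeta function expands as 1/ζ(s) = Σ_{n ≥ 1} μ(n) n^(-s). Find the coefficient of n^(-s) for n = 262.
μ(262) = 1

Factor n = 262 = 2 · 131. μ(n) = 0 if any exponent ≥ 2 (not squarefree); otherwise μ(n) = (−1)^{ω(n)} where ω(n) is the number of distinct prime factors. Applying: μ(262) = 1.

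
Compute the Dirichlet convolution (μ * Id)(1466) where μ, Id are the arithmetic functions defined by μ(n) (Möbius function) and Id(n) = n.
(μ * Id)(1466) = 732

Divisors of 1466: [1, 2, 733, 1466]. For each d | 1466:
  d = 1: μ(1) · Id(1466/1) = 1 · 1466 = 1466
  d = 2: μ(2) · Id(1466/2) = -1 · 733 = -733
  d = 733: μ(733) · Id(1466/733) = -1 · 2 = -2
  d = 1466: μ(1466) · Id(1466/1466) = 1 · 1 = 1
Summing: (μ * Id)(1466) = 1466 + -733 + -2 + 1 = 732.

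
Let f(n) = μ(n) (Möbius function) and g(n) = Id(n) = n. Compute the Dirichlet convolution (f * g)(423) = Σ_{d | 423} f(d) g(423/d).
(μ * Id)(423) = 276

Divisors of 423: [1, 3, 9, 47, 141, 423]. For each d | 423:
  d = 1: μ(1) · Id(423/1) = 1 · 423 = 423
  d = 3: μ(3) · Id(423/3) = -1 · 141 = -141
  d = 9: μ(9) · Id(423/9) = 0 · 47 = 0
  d = 47: μ(47) · Id(423/47) = -1 · 9 = -9
  d = 141: μ(141) · Id(423/141) = 1 · 3 = 3
  d = 423: μ(423) · Id(423/423) = 0 · 1 = 0
Summing: (μ * Id)(423) = 423 + -141 + 0 + -9 + 3 + 0 = 276.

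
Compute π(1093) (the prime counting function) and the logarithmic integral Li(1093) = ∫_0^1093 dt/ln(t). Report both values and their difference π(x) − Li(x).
π(1093) = 183;  Li(1093) ≈ 190.99;  π(x) − Li(x) ≈ -7.99.

Direct count of primes ≤ 1093 gives π(1093) = 183. Numerical evaluation of the logarithmic integral gives Li(1093) ≈ 190.99. The difference π(x) − Li(x) ≈ -7.99 is typically negative for small/moderate x (Li(x) overestimates), though Littlewood's theorem shows this sign changes infinitely often.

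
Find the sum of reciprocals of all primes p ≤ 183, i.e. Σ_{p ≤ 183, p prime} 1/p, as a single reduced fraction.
Σ 1/p = 10408867916382550633331528920459565913027063402071390584941986323453055203/5397346292805549782720214077673687806275517530364350655459511599582614290

π(183) = 42, so the primes ≤ 183 are [2, 3, 5, 7, 11, 13, 17, 19, 23, 29, 31, 37, 41, 43, 47, 53, 59, 61, 67, 71, 73, 79, 83, 89, 97, 101, 103, 107, 109, 113, 127, 131, 137, 139, 149, 151, 157, 163, 167, 173, 179, 181]. Summing 1/p over these primes: 10408867916382550633331528920459565913027063402071390584941986323453055203/5397346292805549782720214077673687806275517530364350655459511599582614290 ≈ 1.9285. Mertens estimate ln ln(183) + 0.2615 ≈ 1.9120.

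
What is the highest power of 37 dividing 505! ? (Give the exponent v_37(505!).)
v_37(505!) = 13

Legendre's formula: v_p(n!) = Σ_{k ≥ 1} ⌊n / p^k⌋. For p = 37, n = 505, the terms are:
  ⌊505/37^1⌋ = ⌊505/37⌋ = 13
(the next term ⌊505/37^2⌋ = 0, terminating the sum). Summing: v_37(505!) = 13 = 13.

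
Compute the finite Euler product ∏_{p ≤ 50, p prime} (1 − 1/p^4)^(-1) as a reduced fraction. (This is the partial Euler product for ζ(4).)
∏ = 65572203587643632473857746546522240898588901/60584710506150227098341885345792000000000000

The primes p ≤ 50 are [2, 3, 5, 7, 11, 13, 17, 19, 23, 29, 31, 37, 41, 43, 47]. For each prime, (1 − 1/p^4)^(-1) = p^4 / (p^4 − 1). The product is (1 − 1/2^4)^(-1), (1 − 1/3^4)^(-1), (1 − 1/5^4)^(-1), (1 − 1/7^4)^(-1), (1 − 1/11^4)^(-1), (1 − 1/13^4)^(-1), (1 − 1/17^4)^(-1), (1 − 1/19^4)^(-1), (1 − 1/23^4)^(-1), (1 − 1/29^4)^(-1), (1 − 1/31^4)^(-1), (1 − 1/37^4)^(-1), (1 − 1/41^4)^(-1), (1 − 1/43^4)^(-1), (1 − 1/47^4)^(-1) = ∏ p^4 / (p^4 − 1) = 65572203587643632473857746546522240898588901/60584710506150227098341885345792000000000000.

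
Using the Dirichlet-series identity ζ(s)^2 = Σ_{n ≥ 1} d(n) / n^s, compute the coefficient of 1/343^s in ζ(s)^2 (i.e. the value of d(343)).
d(343) = 4

ζ(s)^2 = (Σ 1/m^s)(Σ 1/k^s). The coefficient of 1/n^s in the product is the number of ordered pairs (m, k) with mk = n, which equals d(n). For n = 343, divisors are [1, 7, 49, 343], so d(343) = 4.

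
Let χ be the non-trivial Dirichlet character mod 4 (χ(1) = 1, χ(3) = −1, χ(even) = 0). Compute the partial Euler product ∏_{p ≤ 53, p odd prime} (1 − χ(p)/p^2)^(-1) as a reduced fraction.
∏ = 6080498115610191266973991/6635764829241999360000000

The odd primes p ≤ 53 are [3, 5, 7, 11, 13, 17, 19, 23, 29, 31, 37, 41, 43, 47, 53]. For each, χ(p) = 1 if p ≡ 1 mod 4, χ(p) = −1 if p ≡ 3 mod 4. Taking (1 − χ(p)/p^2)^(-1) = p^2/(p^2 − χ(p)): (1 − (-1)/3^2)^(-1) · (1 − (1)/5^2)^(-1) · (1 − (-1)/7^2)^(-1) · (1 − (-1)/11^2)^(-1) · (1 − (1)/13^2)^(-1) · (1 − (1)/17^2)^(-1) · (1 − (-1)/19^2)^(-1) · (1 − (-1)/23^2)^(-1) · (1 − (1)/29^2)^(-1) · (1 − (-1)/31^2)^(-1) · (1 − (1)/37^2)^(-1) · (1 − (1)/41^2)^(-1) · (1 − (-1)/43^2)^(-1) · (1 − (-1)/47^2)^(-1) · (1 − (1)/53^2)^(-1) = 6080498115610191266973991/6635764829241999360000000.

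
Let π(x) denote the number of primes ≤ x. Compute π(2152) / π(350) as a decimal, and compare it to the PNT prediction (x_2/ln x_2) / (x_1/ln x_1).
π(2152)/π(350) = 324/70 ≈ 4.6286;  PNT prediction ≈ 4.6934.

π(350) = 70 and π(2152) = 324, so π(2152)/π(350) ≈ 4.6286. The PNT-predicted ratio is (2152/ln(2152)) / (350/ln(350)) ≈ 4.6934. The two agree to within a few percent, as expected.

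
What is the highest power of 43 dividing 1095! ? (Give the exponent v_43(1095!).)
v_43(1095!) = 25

Legendre's formula: v_p(n!) = Σ_{k ≥ 1} ⌊n / p^k⌋. For p = 43, n = 1095, the terms are:
  ⌊1095/43^1⌋ = ⌊1095/43⌋ = 25
(the next term ⌊1095/43^2⌋ = 0, terminating the sum). Summing: v_43(1095!) = 25 = 25.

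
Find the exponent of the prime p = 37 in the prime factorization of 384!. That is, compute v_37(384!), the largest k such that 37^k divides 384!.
v_37(384!) = 10

Legendre's formula: v_p(n!) = Σ_{k ≥ 1} ⌊n / p^k⌋. For p = 37, n = 384, the terms are:
  ⌊384/37^1⌋ = ⌊384/37⌋ = 10
(the next term ⌊384/37^2⌋ = 0, terminating the sum). Summing: v_37(384!) = 10 = 10.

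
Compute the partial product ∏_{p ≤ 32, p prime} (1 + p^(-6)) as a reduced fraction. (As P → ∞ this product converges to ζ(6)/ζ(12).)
∏ = 27817995139941732182652708678753385001734002671757520/27350499395438163022926501194256392285250955967934357

The primes p ≤ 32 are [2, 3, 5, 7, 11, 13, 17, 19, 23, 29, 31]. For each, (1 + 1/p^6) = (p^6 + 1)/p^6. Multiplying these fractions over p ∈ [2, 3, 5, 7, 11, 13, 17, 19, 23, 29, 31] gives 27817995139941732182652708678753385001734002671757520/27350499395438163022926501194256392285250955967934357. (In the limit P → ∞ this tends to ζ(6)/ζ(12).)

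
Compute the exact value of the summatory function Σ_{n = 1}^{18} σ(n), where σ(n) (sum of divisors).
Σ_{n ≤ 18} σ(n) = 277

Compute σ(n) for each 1 ≤ n ≤ 18: σ(1) = 1, σ(2) = 3, σ(3) = 4, σ(4) = 7, σ(5) = 6, σ(6) = 12, σ(7) = 8, σ(8) = 15, σ(9) = 13, σ(10) = 18, σ(11) = 12, σ(12) = 28, σ(13) = 14, σ(14) = 24, σ(15) = 24, σ(16) = 31, σ(17) = 18, σ(18) = 39. Summing all 18 values: 277. (Average order: Σ_{n ≤ x} σ(n) ~ (π²/12) x². For x = 18, (π²/12)·18² ≈ 266.48.)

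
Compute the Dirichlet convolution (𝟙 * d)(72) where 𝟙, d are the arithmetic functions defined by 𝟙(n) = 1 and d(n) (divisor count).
(𝟙 * d)(72) = 60

Divisors of 72: [1, 2, 3, 4, 6, 8, 9, 12, 18, 24, 36, 72]. For each d | 72:
  d = 1: 𝟙(1) · d(72/1) = 1 · 12 = 12
  d = 2: 𝟙(2) · d(72/2) = 1 · 9 = 9
  d = 3: 𝟙(3) · d(72/3) = 1 · 8 = 8
  d = 4: 𝟙(4) · d(72/4) = 1 · 6 = 6
  d = 6: 𝟙(6) · d(72/6) = 1 · 6 = 6
  d = 8: 𝟙(8) · d(72/8) = 1 · 3 = 3
  d = 9: 𝟙(9) · d(72/9) = 1 · 4 = 4
  d = 12: 𝟙(12) · d(72/12) = 1 · 4 = 4
  d = 18: 𝟙(18) · d(72/18) = 1 · 3 = 3
  d = 24: 𝟙(24) · d(72/24) = 1 · 2 = 2
  d = 36: 𝟙(36) · d(72/36) = 1 · 2 = 2
  d = 72: 𝟙(72) · d(72/72) = 1 · 1 = 1
Summing: (𝟙 * d)(72) = 12 + 9 + 8 + 6 + 6 + 3 + 4 + 4 + 3 + 2 + 2 + 1 = 60.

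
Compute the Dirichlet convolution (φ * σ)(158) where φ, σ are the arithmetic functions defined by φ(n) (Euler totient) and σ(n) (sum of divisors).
(φ * σ)(158) = 632

Divisors of 158: [1, 2, 79, 158]. For each d | 158:
  d = 1: φ(1) · σ(158/1) = 1 · 240 = 240
  d = 2: φ(2) · σ(158/2) = 1 · 80 = 80
  d = 79: φ(79) · σ(158/79) = 78 · 3 = 234
  d = 158: φ(158) · σ(158/158) = 78 · 1 = 78
Summing: (φ * σ)(158) = 240 + 80 + 234 + 78 = 632.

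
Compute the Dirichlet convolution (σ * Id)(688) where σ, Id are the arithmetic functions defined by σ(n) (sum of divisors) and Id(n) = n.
(σ * Id)(688) = 11223

Divisors of 688: [1, 2, 4, 8, 16, 43, 86, 172, 344, 688]. For each d | 688:
  d = 1: σ(1) · Id(688/1) = 1 · 688 = 688
  d = 2: σ(2) · Id(688/2) = 3 · 344 = 1032
  d = 4: σ(4) · Id(688/4) = 7 · 172 = 1204
  d = 8: σ(8) · Id(688/8) = 15 · 86 = 1290
  d = 16: σ(16) · Id(688/16) = 31 · 43 = 1333
  d = 43: σ(43) · Id(688/43) = 44 · 16 = 704
  d = 86: σ(86) · Id(688/86) = 132 · 8 = 1056
  d = 172: σ(172) · Id(688/172) = 308 · 4 = 1232
  d = 344: σ(344) · Id(688/344) = 660 · 2 = 1320
  d = 688: σ(688) · Id(688/688) = 1364 · 1 = 1364
Summing: (σ * Id)(688) = 688 + 1032 + 1204 + 1290 + 1333 + 704 + 1056 + 1232 + 1320 + 1364 = 11223.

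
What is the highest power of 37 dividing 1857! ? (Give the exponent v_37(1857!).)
v_37(1857!) = 51

Legendre's formula: v_p(n!) = Σ_{k ≥ 1} ⌊n / p^k⌋. For p = 37, n = 1857, the terms are:
  ⌊1857/37^1⌋ = ⌊1857/37⌋ = 50
  ⌊1857/37^2⌋ = ⌊1857/1369⌋ = 1
(the next term ⌊1857/37^3⌋ = 0, terminating the sum). Summing: v_37(1857!) = 50 + 1 = 51.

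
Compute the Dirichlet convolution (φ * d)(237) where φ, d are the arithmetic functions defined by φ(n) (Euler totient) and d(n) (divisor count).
(φ * d)(237) = 320

Divisors of 237: [1, 3, 79, 237]. For each d | 237:
  d = 1: φ(1) · d(237/1) = 1 · 4 = 4
  d = 3: φ(3) · d(237/3) = 2 · 2 = 4
  d = 79: φ(79) · d(237/79) = 78 · 2 = 156
  d = 237: φ(237) · d(237/237) = 156 · 1 = 156
Summing: (φ * d)(237) = 4 + 4 + 156 + 156 = 320.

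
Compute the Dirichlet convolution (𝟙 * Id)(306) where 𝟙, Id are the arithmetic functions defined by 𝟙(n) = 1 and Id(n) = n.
(𝟙 * Id)(306) = 702

Divisors of 306: [1, 2, 3, 6, 9, 17, 18, 34, 51, 102, 153, 306]. For each d | 306:
  d = 1: 𝟙(1) · Id(306/1) = 1 · 306 = 306
  d = 2: 𝟙(2) · Id(306/2) = 1 · 153 = 153
  d = 3: 𝟙(3) · Id(306/3) = 1 · 102 = 102
  d = 6: 𝟙(6) · Id(306/6) = 1 · 51 = 51
  d = 9: 𝟙(9) · Id(306/9) = 1 · 34 = 34
  d = 17: 𝟙(17) · Id(306/17) = 1 · 18 = 18
  d = 18: 𝟙(18) · Id(306/18) = 1 · 17 = 17
  d = 34: 𝟙(34) · Id(306/34) = 1 · 9 = 9
  d = 51: 𝟙(51) · Id(306/51) = 1 · 6 = 6
  d = 102: 𝟙(102) · Id(306/102) = 1 · 3 = 3
  d = 153: 𝟙(153) · Id(306/153) = 1 · 2 = 2
  d = 306: 𝟙(306) · Id(306/306) = 1 · 1 = 1
Summing: (𝟙 * Id)(306) = 306 + 153 + 102 + 51 + 34 + 18 + 17 + 9 + 6 + 3 + 2 + 1 = 702.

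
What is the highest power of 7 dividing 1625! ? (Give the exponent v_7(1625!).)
v_7(1625!) = 269

Legendre's formula: v_p(n!) = Σ_{k ≥ 1} ⌊n / p^k⌋. For p = 7, n = 1625, the terms are:
  ⌊1625/7^1⌋ = ⌊1625/7⌋ = 232
  ⌊1625/7^2⌋ = ⌊1625/49⌋ = 33
  ⌊1625/7^3⌋ = ⌊1625/343⌋ = 4
(the next term ⌊1625/7^4⌋ = 0, terminating the sum). Summing: v_7(1625!) = 232 + 33 + 4 = 269.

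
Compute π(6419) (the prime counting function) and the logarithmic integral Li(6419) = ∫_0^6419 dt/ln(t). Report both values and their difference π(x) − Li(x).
π(6419) = 834;  Li(6419) ≈ 848.39;  π(x) − Li(x) ≈ -14.39.

Direct count of primes ≤ 6419 gives π(6419) = 834. Numerical evaluation of the logarithmic integral gives Li(6419) ≈ 848.39. The difference π(x) − Li(x) ≈ -14.39 is typically negative for small/moderate x (Li(x) overestimates), though Littlewood's theorem shows this sign changes infinitely often.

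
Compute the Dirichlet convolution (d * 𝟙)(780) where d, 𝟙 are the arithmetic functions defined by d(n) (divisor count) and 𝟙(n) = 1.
(d * 𝟙)(780) = 162

Divisors of 780: [1, 2, 3, 4, 5, 6, 10, 12, 13, 15, 20, 26, 30, 39, 52, 60, 65, 78, 130, 156, 195, 260, 390, 780]. For each d | 780:
  d = 1: d(1) · 𝟙(780/1) = 1 · 1 = 1
  d = 2: d(2) · 𝟙(780/2) = 2 · 1 = 2
  d = 3: d(3) · 𝟙(780/3) = 2 · 1 = 2
  d = 4: d(4) · 𝟙(780/4) = 3 · 1 = 3
  d = 5: d(5) · 𝟙(780/5) = 2 · 1 = 2
  d = 6: d(6) · 𝟙(780/6) = 4 · 1 = 4
  d = 10: d(10) · 𝟙(780/10) = 4 · 1 = 4
  d = 12: d(12) · 𝟙(780/12) = 6 · 1 = 6
  d = 13: d(13) · 𝟙(780/13) = 2 · 1 = 2
  d = 15: d(15) · 𝟙(780/15) = 4 · 1 = 4
  d = 20: d(20) · 𝟙(780/20) = 6 · 1 = 6
  d = 26: d(26) · 𝟙(780/26) = 4 · 1 = 4
  d = 30: d(30) · 𝟙(780/30) = 8 · 1 = 8
  d = 39: d(39) · 𝟙(780/39) = 4 · 1 = 4
  d = 52: d(52) · 𝟙(780/52) = 6 · 1 = 6
  d = 60: d(60) · 𝟙(780/60) = 12 · 1 = 12
  d = 65: d(65) · 𝟙(780/65) = 4 · 1 = 4
  d = 78: d(78) · 𝟙(780/78) = 8 · 1 = 8
  d = 130: d(130) · 𝟙(780/130) = 8 · 1 = 8
  d = 156: d(156) · 𝟙(780/156) = 12 · 1 = 12
  d = 195: d(195) · 𝟙(780/195) = 8 · 1 = 8
  d = 260: d(260) · 𝟙(780/260) = 12 · 1 = 12
  d = 390: d(390) · 𝟙(780/390) = 16 · 1 = 16
  d = 780: d(780) · 𝟙(780/780) = 24 · 1 = 24
Summing: (d * 𝟙)(780) = 1 + 2 + 2 + 3 + 2 + 4 + 4 + 6 + 2 + 4 + 6 + 4 + 8 + 4 + 6 + 12 + 4 + 8 + 8 + 12 + 8 + 12 + 16 + 24 = 162.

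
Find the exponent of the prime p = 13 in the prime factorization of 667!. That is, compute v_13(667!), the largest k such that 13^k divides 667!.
v_13(667!) = 54

Legendre's formula: v_p(n!) = Σ_{k ≥ 1} ⌊n / p^k⌋. For p = 13, n = 667, the terms are:
  ⌊667/13^1⌋ = ⌊667/13⌋ = 51
  ⌊667/13^2⌋ = ⌊667/169⌋ = 3
(the next term ⌊667/13^3⌋ = 0, terminating the sum). Summing: v_13(667!) = 51 + 3 = 54.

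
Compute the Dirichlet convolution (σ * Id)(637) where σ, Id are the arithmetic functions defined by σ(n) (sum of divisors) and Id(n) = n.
(σ * Id)(637) = 4374

Divisors of 637: [1, 7, 13, 49, 91, 637]. For each d | 637:
  d = 1: σ(1) · Id(637/1) = 1 · 637 = 637
  d = 7: σ(7) · Id(637/7) = 8 · 91 = 728
  d = 13: σ(13) · Id(637/13) = 14 · 49 = 686
  d = 49: σ(49) · Id(637/49) = 57 · 13 = 741
  d = 91: σ(91) · Id(637/91) = 112 · 7 = 784
  d = 637: σ(637) · Id(637/637) = 798 · 1 = 798
Summing: (σ * Id)(637) = 637 + 728 + 686 + 741 + 784 + 798 = 4374.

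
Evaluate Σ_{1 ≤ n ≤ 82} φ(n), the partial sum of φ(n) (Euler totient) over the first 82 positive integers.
Σ_{n ≤ 82} φ(n) = 2060

Compute φ(n) for each 1 ≤ n ≤ 82: φ(1) = 1, φ(2) = 1, φ(3) = 2, φ(4) = 2, φ(5) = 4, φ(6) = 2, φ(7) = 6, φ(8) = 4, φ(9) = 6, φ(10) = 4, φ(11) = 10, φ(12) = 4, φ(13) = 12, φ(14) = 6, φ(15) = 8, φ(16) = 8, φ(17) = 16, φ(18) = 6, φ(19) = 18, φ(20) = 8, φ(21) = 12, φ(22) = 10, φ(23) = 22, φ(24) = 8, φ(25) = 20, φ(26) = 12, φ(27) = 18, φ(28) = 12, φ(29) = 28, φ(30) = 8, φ(31) = 30, φ(32) = 16, φ(33) = 20, φ(34) = 16, φ(35) = 24, φ(36) = 12, φ(37) = 36, φ(38) = 18, φ(39) = 24, φ(40) = 16, φ(41) = 40, φ(42) = 12, φ(43) = 42, φ(44) = 20, φ(45) = 24, φ(46) = 22, φ(47) = 46, φ(48) = 16, φ(49) = 42, φ(50) = 20, φ(51) = 32, φ(52) = 24, φ(53) = 52, φ(54) = 18, φ(55) = 40, φ(56) = 24, φ(57) = 36, φ(58) = 28, φ(59) = 58, φ(60) = 16, φ(61) = 60, φ(62) = 30, φ(63) = 36, φ(64) = 32, φ(65) = 48, φ(66) = 20, φ(67) = 66, φ(68) = 32, φ(69) = 44, φ(70) = 24, φ(71) = 70, φ(72) = 24, φ(73) = 72, φ(74) = 36, φ(75) = 40, φ(76) = 36, φ(77) = 60, φ(78) = 24, φ(79) = 78, φ(80) = 32, φ(81) = 54, φ(82) = 40. Summing all 82 values: 2060. (Average order: Σ_{n ≤ x} φ(n) ~ (3/π²) x². For x = 82, (3/π²)·82² ≈ 2043.85.)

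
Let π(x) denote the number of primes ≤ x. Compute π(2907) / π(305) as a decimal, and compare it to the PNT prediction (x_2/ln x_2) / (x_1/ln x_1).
π(2907)/π(305) = 420/62 ≈ 6.7742;  PNT prediction ≈ 6.8366.

π(305) = 62 and π(2907) = 420, so π(2907)/π(305) ≈ 6.7742. The PNT-predicted ratio is (2907/ln(2907)) / (305/ln(305)) ≈ 6.8366. The two agree to within a few percent, as expected.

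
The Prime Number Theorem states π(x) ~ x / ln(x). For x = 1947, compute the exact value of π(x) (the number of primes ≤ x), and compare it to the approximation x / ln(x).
π(1947) = 295;  x/ln(x) ≈ 257.06;  relative error ≈ 12.86%.

Directly count primes up to 1947: π(1947) = 295. The PNT approximation gives 1947/ln(1947) ≈ 1947/7.57405 ≈ 257.06. Relative error (π(x) − x/ln(x)) / π(x) ≈ 12.86%; the approximation is known to undercount slightly (Li(x) is a better estimate).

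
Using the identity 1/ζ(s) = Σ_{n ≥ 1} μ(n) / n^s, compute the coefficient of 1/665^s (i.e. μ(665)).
μ(665) = -1

Factor n = 665 = 5 · 7 · 19. μ(n) = 0 if any exponent ≥ 2 (not squarefree); otherwise μ(n) = (−1)^{ω(n)} where ω(n) is the number of distinct prime factors. Applying: μ(665) = -1.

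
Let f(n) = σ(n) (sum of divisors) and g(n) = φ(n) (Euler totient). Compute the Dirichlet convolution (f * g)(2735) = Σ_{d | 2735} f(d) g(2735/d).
(σ * φ)(2735) = 10940

Divisors of 2735: [1, 5, 547, 2735]. For each d | 2735:
  d = 1: σ(1) · φ(2735/1) = 1 · 2184 = 2184
  d = 5: σ(5) · φ(2735/5) = 6 · 546 = 3276
  d = 547: σ(547) · φ(2735/547) = 548 · 4 = 2192
  d = 2735: σ(2735) · φ(2735/2735) = 3288 · 1 = 3288
Summing: (σ * φ)(2735) = 2184 + 3276 + 2192 + 3288 = 10940.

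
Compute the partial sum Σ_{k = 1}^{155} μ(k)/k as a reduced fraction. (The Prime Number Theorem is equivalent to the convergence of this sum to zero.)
Σ μ(k)/k = 35386221418707905836854512026342273734410221837967216139/5364750833138837555449767529261714317873456270532298668855

Values of μ(k) for 1 ≤ k ≤ 155: μ(1) = 1, μ(2) = -1, μ(3) = -1, μ(5) = -1, μ(6) = 1, μ(7) = -1, μ(10) = 1, μ(11) = -1, μ(13) = -1, μ(14) = 1, μ(15) = 1, μ(17) = -1, μ(19) = -1, μ(21) = 1, μ(22) = 1, μ(23) = -1, μ(26) = 1, μ(29) = -1, μ(30) = -1, μ(31) = -1, μ(33) = 1, μ(34) = 1, μ(35) = 1, μ(37) = -1, μ(38) = 1, μ(39) = 1, μ(41) = -1, μ(42) = -1, μ(43) = -1, μ(46) = 1, μ(47) = -1, μ(51) = 1, μ(53) = -1, μ(55) = 1, μ(57) = 1, μ(58) = 1, μ(59) = -1, μ(61) = -1, μ(62) = 1, μ(65) = 1, μ(66) = -1, μ(67) = -1, μ(69) = 1, μ(70) = -1, μ(71) = -1, μ(73) = -1, μ(74) = 1, μ(77) = 1, μ(78) = -1, μ(79) = -1, μ(82) = 1, μ(83) = -1, μ(85) = 1, μ(86) = 1, μ(87) = 1, μ(89) = -1, μ(91) = 1, μ(93) = 1, μ(94) = 1, μ(95) = 1, μ(97) = -1, μ(101) = -1, μ(102) = -1, μ(103) = -1, μ(105) = -1, μ(106) = 1, μ(107) = -1, μ(109) = -1, μ(110) = -1, μ(111) = 1, μ(113) = -1, μ(114) = -1, μ(115) = 1, μ(118) = 1, μ(119) = 1, μ(122) = 1, μ(123) = 1, μ(127) = -1, μ(129) = 1, μ(130) = -1, μ(131) = -1, μ(133) = 1, μ(134) = 1, μ(137) = -1, μ(138) = -1, μ(139) = -1, μ(141) = 1, μ(142) = 1, μ(143) = 1, μ(145) = 1, μ(146) = 1, μ(149) = -1, μ(151) = -1, μ(154) = -1, μ(155) = 1, with μ = 0 on non-squarefree integers. Summing μ(k)/k for k where μ(k) ≠ 0 gives 35386221418707905836854512026342273734410221837967216139/5364750833138837555449767529261714317873456270532298668855 ≈ 0.0066. (PNT ⟺ this sum → 0 as n → ∞.)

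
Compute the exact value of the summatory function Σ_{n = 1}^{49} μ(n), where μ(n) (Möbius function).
Σ_{n ≤ 49} μ(n) = -3

Compute μ(n) for each 1 ≤ n ≤ 49: μ(1) = 1, μ(2) = -1, μ(3) = -1, μ(4) = 0, μ(5) = -1, μ(6) = 1, μ(7) = -1, μ(8) = 0, μ(9) = 0, μ(10) = 1, μ(11) = -1, μ(12) = 0, μ(13) = -1, μ(14) = 1, μ(15) = 1, μ(16) = 0, μ(17) = -1, μ(18) = 0, μ(19) = -1, μ(20) = 0, μ(21) = 1, μ(22) = 1, μ(23) = -1, μ(24) = 0, μ(25) = 0, μ(26) = 1, μ(27) = 0, μ(28) = 0, μ(29) = -1, μ(30) = -1, μ(31) = -1, μ(32) = 0, μ(33) = 1, μ(34) = 1, μ(35) = 1, μ(36) = 0, μ(37) = -1, μ(38) = 1, μ(39) = 1, μ(40) = 0, μ(41) = -1, μ(42) = -1, μ(43) = -1, μ(44) = 0, μ(45) = 0, μ(46) = 1, μ(47) = -1, μ(48) = 0, μ(49) = 0. Summing all 49 values: -3. (Mertens function M(x) = Σ_{n ≤ x} μ(n); on average M(x) should be small (PNT ⟺ M(x) = o(x)).)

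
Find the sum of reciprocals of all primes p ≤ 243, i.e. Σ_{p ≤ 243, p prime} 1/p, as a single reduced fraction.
Σ 1/p = 506873196134241441348690763593294873492730445394823722837469097176314709804649267964680634478659521/256041159035492609053110100510385311995538591998443060216114576417920917800321526504084465112487730

π(243) = 53, so the primes ≤ 243 are [2, 3, 5, 7, 11, 13, 17, 19, 23, 29, 31, 37, 41, 43, 47, 53, 59, 61, 67, 71, 73, 79, 83, 89, 97, 101, 103, 107, 109, 113, 127, 131, 137, 139, 149, 151, 157, 163, 167, 173, 179, 181, 191, 193, 197, 199, 211, 223, 227, 229, 233, 239, 241]. Summing 1/p over these primes: 506873196134241441348690763593294873492730445394823722837469097176314709804649267964680634478659521/256041159035492609053110100510385311995538591998443060216114576417920917800321526504084465112487730 ≈ 1.9797. Mertens estimate ln ln(243) + 0.2615 ≈ 1.9650.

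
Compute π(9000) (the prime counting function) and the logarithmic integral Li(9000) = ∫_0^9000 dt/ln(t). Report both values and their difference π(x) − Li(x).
π(9000) = 1117;  Li(9000) ≈ 1136.95;  π(x) − Li(x) ≈ -19.95.

Direct count of primes ≤ 9000 gives π(9000) = 1117. Numerical evaluation of the logarithmic integral gives Li(9000) ≈ 1136.95. The difference π(x) − Li(x) ≈ -19.95 is typically negative for small/moderate x (Li(x) overestimates), though Littlewood's theorem shows this sign changes infinitely often.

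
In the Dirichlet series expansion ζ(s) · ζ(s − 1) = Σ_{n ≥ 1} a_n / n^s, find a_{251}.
σ(251) = 252

In the product (Σ m^0/m^s)(Σ k / k^s) = Σ (Σ_{d | n} d) / n^s, the coefficient of 1/n^s is σ(n) = Σ_{d | n} d. For n = 251, divisors are [1, 251]; summing: σ(251) = 252.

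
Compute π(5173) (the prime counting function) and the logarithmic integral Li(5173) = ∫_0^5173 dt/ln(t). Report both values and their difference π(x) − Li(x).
π(5173) = 689;  Li(5173) ≈ 704.55;  π(x) − Li(x) ≈ -15.55.

Direct count of primes ≤ 5173 gives π(5173) = 689. Numerical evaluation of the logarithmic integral gives Li(5173) ≈ 704.55. The difference π(x) − Li(x) ≈ -15.55 is typically negative for small/moderate x (Li(x) overestimates), though Littlewood's theorem shows this sign changes infinitely often.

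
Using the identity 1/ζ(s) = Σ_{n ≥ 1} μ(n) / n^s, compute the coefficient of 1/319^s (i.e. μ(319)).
μ(319) = 1

Factor n = 319 = 11 · 29. μ(n) = 0 if any exponent ≥ 2 (not squarefree); otherwise μ(n) = (−1)^{ω(n)} where ω(n) is the number of distinct prime factors. Applying: μ(319) = 1.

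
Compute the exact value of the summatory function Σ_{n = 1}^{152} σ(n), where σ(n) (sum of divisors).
Σ_{n ≤ 152} σ(n) = 19056

Compute σ(n) for each 1 ≤ n ≤ 152: σ(1) = 1, σ(2) = 3, σ(3) = 4, σ(4) = 7, σ(5) = 6, σ(6) = 12, σ(7) = 8, σ(8) = 15, σ(9) = 13, σ(10) = 18, σ(11) = 12, σ(12) = 28, σ(13) = 14, σ(14) = 24, σ(15) = 24, σ(16) = 31, σ(17) = 18, σ(18) = 39, σ(19) = 20, σ(20) = 42, σ(21) = 32, σ(22) = 36, σ(23) = 24, σ(24) = 60, σ(25) = 31, σ(26) = 42, σ(27) = 40, σ(28) = 56, σ(29) = 30, σ(30) = 72, σ(31) = 32, σ(32) = 63, σ(33) = 48, σ(34) = 54, σ(35) = 48, σ(36) = 91, σ(37) = 38, σ(38) = 60, σ(39) = 56, σ(40) = 90, σ(41) = 42, σ(42) = 96, σ(43) = 44, σ(44) = 84, σ(45) = 78, σ(46) = 72, σ(47) = 48, σ(48) = 124, σ(49) = 57, σ(50) = 93, σ(51) = 72, σ(52) = 98, σ(53) = 54, σ(54) = 120, σ(55) = 72, σ(56) = 120, σ(57) = 80, σ(58) = 90, σ(59) = 60, σ(60) = 168, σ(61) = 62, σ(62) = 96, σ(63) = 104, σ(64) = 127, σ(65) = 84, σ(66) = 144, σ(67) = 68, σ(68) = 126, σ(69) = 96, σ(70) = 144, σ(71) = 72, σ(72) = 195, σ(73) = 74, σ(74) = 114, σ(75) = 124, σ(76) = 140, σ(77) = 96, σ(78) = 168, σ(79) = 80, σ(80) = 186, σ(81) = 121, σ(82) = 126, σ(83) = 84, σ(84) = 224, σ(85) = 108, σ(86) = 132, σ(87) = 120, σ(88) = 180, σ(89) = 90, σ(90) = 234, σ(91) = 112, σ(92) = 168, σ(93) = 128, σ(94) = 144, σ(95) = 120, σ(96) = 252, σ(97) = 98, σ(98) = 171, σ(99) = 156, σ(100) = 217, σ(101) = 102, σ(102) = 216, σ(103) = 104, σ(104) = 210, σ(105) = 192, σ(106) = 162, σ(107) = 108, σ(108) = 280, σ(109) = 110, σ(110) = 216, σ(111) = 152, σ(112) = 248, σ(113) = 114, σ(114) = 240, σ(115) = 144, σ(116) = 210, σ(117) = 182, σ(118) = 180, σ(119) = 144, σ(120) = 360, σ(121) = 133, σ(122) = 186, σ(123) = 168, σ(124) = 224, σ(125) = 156, σ(126) = 312, σ(127) = 128, σ(128) = 255, σ(129) = 176, σ(130) = 252, σ(131) = 132, σ(132) = 336, σ(133) = 160, σ(134) = 204, σ(135) = 240, σ(136) = 270, σ(137) = 138, σ(138) = 288, σ(139) = 140, σ(140) = 336, σ(141) = 192, σ(142) = 216, σ(143) = 168, σ(144) = 403, σ(145) = 180, σ(146) = 222, σ(147) = 228, σ(148) = 266, σ(149) = 150, σ(150) = 372, σ(151) = 152, σ(152) = 300. Summing all 152 values: 19056. (Average order: Σ_{n ≤ x} σ(n) ~ (π²/12) x². For x = 152, (π²/12)·152² ≈ 19002.28.)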